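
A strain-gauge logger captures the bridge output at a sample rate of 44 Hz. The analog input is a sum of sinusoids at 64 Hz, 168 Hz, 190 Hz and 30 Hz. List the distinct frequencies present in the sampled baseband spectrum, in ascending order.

8 Hz, 14 Hz, 20 Hz

fs/2 = 22 Hz.
64 Hz mod fs = 20 Hz.
20 Hz ≤ fs/2 = 22 Hz, appears at 20 Hz.
168 Hz mod fs = 36 Hz.
36 Hz > fs/2 = 22 Hz, folds to fs − 36 Hz = 8 Hz.
190 Hz mod fs = 14 Hz.
14 Hz ≤ fs/2 = 22 Hz, appears at 14 Hz.
30 Hz > fs/2 = 22 Hz, folds to fs − 30 Hz = 14 Hz.
Distinct values: {8 Hz, 14 Hz, 20 Hz}.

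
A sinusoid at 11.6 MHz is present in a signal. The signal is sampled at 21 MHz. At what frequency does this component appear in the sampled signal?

11.6 MHz > fs/2 = 10.5 MHz, folds to fs − 11.6 MHz = 9.4 MHz.

9.4 MHz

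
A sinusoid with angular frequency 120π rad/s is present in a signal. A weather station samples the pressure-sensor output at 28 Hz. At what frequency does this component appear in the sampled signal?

4 Hz

ω = 120π rad/s → f = ω/(2π) = 60 Hz.
60 Hz mod fs = 4 Hz.
4 Hz ≤ fs/2 = 14 Hz, appears at 4 Hz.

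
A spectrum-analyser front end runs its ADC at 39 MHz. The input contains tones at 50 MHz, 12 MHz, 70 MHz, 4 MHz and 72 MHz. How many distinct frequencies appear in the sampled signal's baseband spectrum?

fs/2 = 19.5 MHz.
50 MHz mod fs = 11 MHz.
11 MHz ≤ fs/2 = 19.5 MHz, appears at 11 MHz.
12 MHz ≤ fs/2 = 19.5 MHz, passes unchanged.
70 MHz mod fs = 31 MHz.
31 MHz > fs/2 = 19.5 MHz, folds to fs − 31 MHz = 8 MHz.
4 MHz ≤ fs/2 = 19.5 MHz, passes unchanged.
72 MHz mod fs = 33 MHz.
33 MHz > fs/2 = 19.5 MHz, folds to fs − 33 MHz = 6 MHz.
Distinct values: {4 MHz, 6 MHz, 8 MHz, 11 MHz, 12 MHz} → 5.

5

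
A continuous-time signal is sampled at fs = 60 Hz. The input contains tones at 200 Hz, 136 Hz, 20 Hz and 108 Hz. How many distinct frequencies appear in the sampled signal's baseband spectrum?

3

fs/2 = 30 Hz.
200 Hz mod fs = 20 Hz.
20 Hz ≤ fs/2 = 30 Hz, appears at 20 Hz.
136 Hz mod fs = 16 Hz.
16 Hz ≤ fs/2 = 30 Hz, appears at 16 Hz.
20 Hz ≤ fs/2 = 30 Hz, passes unchanged.
108 Hz mod fs = 48 Hz.
48 Hz > fs/2 = 30 Hz, folds to fs − 48 Hz = 12 Hz.
Distinct values: {12 Hz, 16 Hz, 20 Hz} → 3.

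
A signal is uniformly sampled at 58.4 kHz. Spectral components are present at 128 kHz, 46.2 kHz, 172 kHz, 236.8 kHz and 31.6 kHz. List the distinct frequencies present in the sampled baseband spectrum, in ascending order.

3.2 kHz, 11.2 kHz, 12.2 kHz, 26.8 kHz

fs/2 = 29.2 kHz.
128 kHz mod fs = 11.2 kHz.
11.2 kHz ≤ fs/2 = 29.2 kHz, appears at 11.2 kHz.
46.2 kHz > fs/2 = 29.2 kHz, folds to fs − 46.2 kHz = 12.2 kHz.
172 kHz mod fs = 55.2 kHz.
55.2 kHz > fs/2 = 29.2 kHz, folds to fs − 55.2 kHz = 3.2 kHz.
236.8 kHz mod fs = 3.2 kHz.
3.2 kHz ≤ fs/2 = 29.2 kHz, appears at 3.2 kHz.
31.6 kHz > fs/2 = 29.2 kHz, folds to fs − 31.6 kHz = 26.8 kHz.
Distinct values: {3.2 kHz, 11.2 kHz, 12.2 kHz, 26.8 kHz}.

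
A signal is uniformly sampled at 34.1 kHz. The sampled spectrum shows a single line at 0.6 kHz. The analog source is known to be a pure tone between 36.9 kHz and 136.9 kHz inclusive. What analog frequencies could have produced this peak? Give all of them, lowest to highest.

67.6 kHz, 68.8 kHz, 101.7 kHz, 102.9 kHz, 135.8 kHz

Frequencies that alias to 0.6 kHz are k·fs ± 0.6 kHz for integer k ≥ 0.
k=0: 0.6 kHz.
k=1: 33.5 kHz, 34.7 kHz.
k=2: 67.6 kHz, 68.8 kHz.
k=3: 101.7 kHz, 102.9 kHz.
k=4: 135.8 kHz, 137 kHz.
k=5: 169.9 kHz, 171.1 kHz.
Within [36.9 kHz, 136.9 kHz]: 67.6 kHz, 68.8 kHz, 101.7 kHz, 102.9 kHz, 135.8 kHz.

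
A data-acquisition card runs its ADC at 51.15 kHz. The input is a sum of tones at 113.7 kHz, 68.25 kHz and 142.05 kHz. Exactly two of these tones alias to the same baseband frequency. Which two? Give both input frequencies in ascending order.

fs/2 = 25.575 kHz.
113.7 kHz mod fs = 11.4 kHz.
11.4 kHz ≤ fs/2 = 25.575 kHz, appears at 11.4 kHz.
68.25 kHz mod fs = 17.1 kHz.
17.1 kHz ≤ fs/2 = 25.575 kHz, appears at 17.1 kHz.
142.05 kHz mod fs = 39.75 kHz.
39.75 kHz > fs/2 = 25.575 kHz, folds to fs − 39.75 kHz = 11.4 kHz.
113.7 kHz and 142.05 kHz both map to 11.4 kHz.

113.7 kHz, 142.05 kHz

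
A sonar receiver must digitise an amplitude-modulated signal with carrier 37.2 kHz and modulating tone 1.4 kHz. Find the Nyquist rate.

77.2 kHz

AM sidebands sit at fc ± fm = 35.8 kHz and 38.6 kHz.
Highest-frequency component: 38.6 kHz.
Nyquist rate = 2 × 38.6 kHz = 77.2 kHz.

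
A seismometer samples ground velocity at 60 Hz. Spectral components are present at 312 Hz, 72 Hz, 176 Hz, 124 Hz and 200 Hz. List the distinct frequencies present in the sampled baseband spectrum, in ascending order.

4 Hz, 12 Hz, 20 Hz

fs/2 = 30 Hz.
312 Hz mod fs = 12 Hz.
12 Hz ≤ fs/2 = 30 Hz, appears at 12 Hz.
72 Hz mod fs = 12 Hz.
12 Hz ≤ fs/2 = 30 Hz, appears at 12 Hz.
176 Hz mod fs = 56 Hz.
56 Hz > fs/2 = 30 Hz, folds to fs − 56 Hz = 4 Hz.
124 Hz mod fs = 4 Hz.
4 Hz ≤ fs/2 = 30 Hz, appears at 4 Hz.
200 Hz mod fs = 20 Hz.
20 Hz ≤ fs/2 = 30 Hz, appears at 20 Hz.
Distinct values: {4 Hz, 12 Hz, 20 Hz}.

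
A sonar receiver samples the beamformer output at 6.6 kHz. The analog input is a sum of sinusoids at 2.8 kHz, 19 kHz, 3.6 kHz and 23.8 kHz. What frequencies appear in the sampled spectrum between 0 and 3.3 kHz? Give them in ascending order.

0.8 kHz, 2.6 kHz, 2.8 kHz, 3 kHz

fs/2 = 3.3 kHz.
2.8 kHz ≤ fs/2 = 3.3 kHz, passes unchanged.
19 kHz mod fs = 5.8 kHz.
5.8 kHz > fs/2 = 3.3 kHz, folds to fs − 5.8 kHz = 0.8 kHz.
3.6 kHz > fs/2 = 3.3 kHz, folds to fs − 3.6 kHz = 3 kHz.
23.8 kHz mod fs = 4 kHz.
4 kHz > fs/2 = 3.3 kHz, folds to fs − 4 kHz = 2.6 kHz.
Distinct values: {0.8 kHz, 2.6 kHz, 2.8 kHz, 3 kHz}.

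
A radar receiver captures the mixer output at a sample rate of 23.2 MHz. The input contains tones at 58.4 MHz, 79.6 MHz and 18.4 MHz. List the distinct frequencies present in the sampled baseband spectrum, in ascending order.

fs/2 = 11.6 MHz.
58.4 MHz mod fs = 12 MHz.
12 MHz > fs/2 = 11.6 MHz, folds to fs − 12 MHz = 11.2 MHz.
79.6 MHz mod fs = 10 MHz.
10 MHz ≤ fs/2 = 11.6 MHz, appears at 10 MHz.
18.4 MHz > fs/2 = 11.6 MHz, folds to fs − 18.4 MHz = 4.8 MHz.
Distinct values: {4.8 MHz, 10 MHz, 11.2 MHz}.

4.8 MHz, 10 MHz, 11.2 MHz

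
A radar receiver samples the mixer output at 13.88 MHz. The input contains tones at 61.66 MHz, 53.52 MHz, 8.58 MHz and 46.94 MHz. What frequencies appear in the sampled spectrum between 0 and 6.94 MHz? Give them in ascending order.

2 MHz, 5.3 MHz, 6.14 MHz

fs/2 = 6.94 MHz.
61.66 MHz mod fs = 6.14 MHz.
6.14 MHz ≤ fs/2 = 6.94 MHz, appears at 6.14 MHz.
53.52 MHz mod fs = 11.88 MHz.
11.88 MHz > fs/2 = 6.94 MHz, folds to fs − 11.88 MHz = 2 MHz.
8.58 MHz > fs/2 = 6.94 MHz, folds to fs − 8.58 MHz = 5.3 MHz.
46.94 MHz mod fs = 5.3 MHz.
5.3 MHz ≤ fs/2 = 6.94 MHz, appears at 5.3 MHz.
Distinct values: {2 MHz, 5.3 MHz, 6.14 MHz}.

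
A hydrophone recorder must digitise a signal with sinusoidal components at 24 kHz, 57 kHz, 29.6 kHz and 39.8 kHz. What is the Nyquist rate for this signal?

Highest-frequency component: 57 kHz.
Nyquist rate = 2 × 57 kHz = 114 kHz.

114 kHz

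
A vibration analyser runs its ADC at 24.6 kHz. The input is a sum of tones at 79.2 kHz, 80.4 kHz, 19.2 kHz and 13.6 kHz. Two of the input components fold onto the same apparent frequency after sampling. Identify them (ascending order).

19.2 kHz, 79.2 kHz

fs/2 = 12.3 kHz.
79.2 kHz mod fs = 5.4 kHz.
5.4 kHz ≤ fs/2 = 12.3 kHz, appears at 5.4 kHz.
80.4 kHz mod fs = 6.6 kHz.
6.6 kHz ≤ fs/2 = 12.3 kHz, appears at 6.6 kHz.
19.2 kHz > fs/2 = 12.3 kHz, folds to fs − 19.2 kHz = 5.4 kHz.
13.6 kHz > fs/2 = 12.3 kHz, folds to fs − 13.6 kHz = 11 kHz.
19.2 kHz and 79.2 kHz both map to 5.4 kHz.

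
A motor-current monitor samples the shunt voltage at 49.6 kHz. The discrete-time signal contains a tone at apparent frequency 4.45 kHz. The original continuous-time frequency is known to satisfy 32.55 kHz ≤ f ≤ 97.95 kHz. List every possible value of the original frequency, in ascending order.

45.15 kHz, 54.05 kHz, 94.75 kHz

Frequencies that alias to 4.45 kHz are k·fs ± 4.45 kHz for integer k ≥ 0.
k=0: 4.45 kHz.
k=1: 45.15 kHz, 54.05 kHz.
k=2: 94.75 kHz, 103.65 kHz.
k=3: 144.35 kHz, 153.25 kHz.
Within [32.55 kHz, 97.95 kHz]: 45.15 kHz, 54.05 kHz, 94.75 kHz.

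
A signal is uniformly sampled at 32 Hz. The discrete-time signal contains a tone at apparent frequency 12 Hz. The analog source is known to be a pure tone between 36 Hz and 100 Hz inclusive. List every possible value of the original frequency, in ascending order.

44 Hz, 52 Hz, 76 Hz, 84 Hz

Frequencies that alias to 12 Hz are k·fs ± 12 Hz for integer k ≥ 0.
k=0: 12 Hz.
k=1: 20 Hz, 44 Hz.
k=2: 52 Hz, 76 Hz.
k=3: 84 Hz, 108 Hz.
k=4: 116 Hz, 140 Hz.
Within [36 Hz, 100 Hz]: 44 Hz, 52 Hz, 76 Hz, 84 Hz.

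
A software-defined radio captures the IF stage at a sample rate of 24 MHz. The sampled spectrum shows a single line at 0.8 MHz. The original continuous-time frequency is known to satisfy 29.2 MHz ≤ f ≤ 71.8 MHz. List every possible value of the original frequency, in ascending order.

Frequencies that alias to 0.8 MHz are k·fs ± 0.8 MHz for integer k ≥ 0.
k=0: 0.8 MHz.
k=1: 23.2 MHz, 24.8 MHz.
k=2: 47.2 MHz, 48.8 MHz.
k=3: 71.2 MHz, 72.8 MHz.
k=4: 95.2 MHz, 96.8 MHz.
Within [29.2 MHz, 71.8 MHz]: 47.2 MHz, 48.8 MHz, 71.2 MHz.

47.2 MHz, 48.8 MHz, 71.2 MHz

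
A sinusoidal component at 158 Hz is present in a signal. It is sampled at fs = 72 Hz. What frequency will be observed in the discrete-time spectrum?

14 Hz

158 Hz mod fs = 14 Hz.
14 Hz ≤ fs/2 = 36 Hz, appears at 14 Hz.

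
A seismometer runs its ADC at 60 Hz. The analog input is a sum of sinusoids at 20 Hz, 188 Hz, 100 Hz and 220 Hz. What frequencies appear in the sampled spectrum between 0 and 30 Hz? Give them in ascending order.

fs/2 = 30 Hz.
20 Hz ≤ fs/2 = 30 Hz, passes unchanged.
188 Hz mod fs = 8 Hz.
8 Hz ≤ fs/2 = 30 Hz, appears at 8 Hz.
100 Hz mod fs = 40 Hz.
40 Hz > fs/2 = 30 Hz, folds to fs − 40 Hz = 20 Hz.
220 Hz mod fs = 40 Hz.
40 Hz > fs/2 = 30 Hz, folds to fs − 40 Hz = 20 Hz.
Distinct values: {8 Hz, 20 Hz}.

8 Hz, 20 Hz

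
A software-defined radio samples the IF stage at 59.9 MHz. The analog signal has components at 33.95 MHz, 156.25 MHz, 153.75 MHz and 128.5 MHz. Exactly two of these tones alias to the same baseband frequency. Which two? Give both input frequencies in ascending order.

33.95 MHz, 153.75 MHz

fs/2 = 29.95 MHz.
33.95 MHz > fs/2 = 29.95 MHz, folds to fs − 33.95 MHz = 25.95 MHz.
156.25 MHz mod fs = 36.45 MHz.
36.45 MHz > fs/2 = 29.95 MHz, folds to fs − 36.45 MHz = 23.45 MHz.
153.75 MHz mod fs = 33.95 MHz.
33.95 MHz > fs/2 = 29.95 MHz, folds to fs − 33.95 MHz = 25.95 MHz.
128.5 MHz mod fs = 8.7 MHz.
8.7 MHz ≤ fs/2 = 29.95 MHz, appears at 8.7 MHz.
33.95 MHz and 153.75 MHz both map to 25.95 MHz.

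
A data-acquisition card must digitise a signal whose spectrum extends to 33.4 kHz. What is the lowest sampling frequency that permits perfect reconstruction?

Nyquist rate = 2 × 33.4 kHz = 66.8 kHz.

66.8 kHz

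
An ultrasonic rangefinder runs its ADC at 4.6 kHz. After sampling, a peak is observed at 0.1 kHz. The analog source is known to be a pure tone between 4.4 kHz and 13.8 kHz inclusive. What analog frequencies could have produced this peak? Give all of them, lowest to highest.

4.5 kHz, 4.7 kHz, 9.1 kHz, 9.3 kHz, 13.7 kHz

Frequencies that alias to 0.1 kHz are k·fs ± 0.1 kHz for integer k ≥ 0.
k=0: 0.1 kHz.
k=1: 4.5 kHz, 4.7 kHz.
k=2: 9.1 kHz, 9.3 kHz.
k=3: 13.7 kHz, 13.9 kHz.
k=4: 18.3 kHz, 18.5 kHz.
Within [4.4 kHz, 13.8 kHz]: 4.5 kHz, 4.7 kHz, 9.1 kHz, 9.3 kHz, 13.7 kHz.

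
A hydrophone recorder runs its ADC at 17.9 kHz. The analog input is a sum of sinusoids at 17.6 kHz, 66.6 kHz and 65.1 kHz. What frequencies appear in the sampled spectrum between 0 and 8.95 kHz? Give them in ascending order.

0.3 kHz, 5 kHz, 6.5 kHz

fs/2 = 8.95 kHz.
17.6 kHz > fs/2 = 8.95 kHz, folds to fs − 17.6 kHz = 0.3 kHz.
66.6 kHz mod fs = 12.9 kHz.
12.9 kHz > fs/2 = 8.95 kHz, folds to fs − 12.9 kHz = 5 kHz.
65.1 kHz mod fs = 11.4 kHz.
11.4 kHz > fs/2 = 8.95 kHz, folds to fs − 11.4 kHz = 6.5 kHz.
Distinct values: {0.3 kHz, 5 kHz, 6.5 kHz}.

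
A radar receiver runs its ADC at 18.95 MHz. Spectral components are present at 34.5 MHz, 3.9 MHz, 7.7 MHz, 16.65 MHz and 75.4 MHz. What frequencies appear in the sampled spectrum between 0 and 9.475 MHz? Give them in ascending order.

fs/2 = 9.475 MHz.
34.5 MHz mod fs = 15.55 MHz.
15.55 MHz > fs/2 = 9.475 MHz, folds to fs − 15.55 MHz = 3.4 MHz.
3.9 MHz ≤ fs/2 = 9.475 MHz, passes unchanged.
7.7 MHz ≤ fs/2 = 9.475 MHz, passes unchanged.
16.65 MHz > fs/2 = 9.475 MHz, folds to fs − 16.65 MHz = 2.3 MHz.
75.4 MHz mod fs = 18.55 MHz.
18.55 MHz > fs/2 = 9.475 MHz, folds to fs − 18.55 MHz = 0.4 MHz.
Distinct values: {0.4 MHz, 2.3 MHz, 3.4 MHz, 3.9 MHz, 7.7 MHz}.

0.4 MHz, 2.3 MHz, 3.4 MHz, 3.9 MHz, 7.7 MHz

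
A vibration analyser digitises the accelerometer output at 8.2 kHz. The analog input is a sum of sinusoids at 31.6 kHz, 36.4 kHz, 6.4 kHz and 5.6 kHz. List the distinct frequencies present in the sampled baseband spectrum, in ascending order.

1.2 kHz, 1.8 kHz, 2.6 kHz, 3.6 kHz

fs/2 = 4.1 kHz.
31.6 kHz mod fs = 7 kHz.
7 kHz > fs/2 = 4.1 kHz, folds to fs − 7 kHz = 1.2 kHz.
36.4 kHz mod fs = 3.6 kHz.
3.6 kHz ≤ fs/2 = 4.1 kHz, appears at 3.6 kHz.
6.4 kHz > fs/2 = 4.1 kHz, folds to fs − 6.4 kHz = 1.8 kHz.
5.6 kHz > fs/2 = 4.1 kHz, folds to fs − 5.6 kHz = 2.6 kHz.
Distinct values: {1.2 kHz, 1.8 kHz, 2.6 kHz, 3.6 kHz}.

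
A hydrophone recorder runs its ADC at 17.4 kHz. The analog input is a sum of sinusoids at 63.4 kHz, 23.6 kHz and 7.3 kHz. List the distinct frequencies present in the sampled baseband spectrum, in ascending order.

fs/2 = 8.7 kHz.
63.4 kHz mod fs = 11.2 kHz.
11.2 kHz > fs/2 = 8.7 kHz, folds to fs − 11.2 kHz = 6.2 kHz.
23.6 kHz mod fs = 6.2 kHz.
6.2 kHz ≤ fs/2 = 8.7 kHz, appears at 6.2 kHz.
7.3 kHz ≤ fs/2 = 8.7 kHz, passes unchanged.
Distinct values: {6.2 kHz, 7.3 kHz}.

6.2 kHz, 7.3 kHz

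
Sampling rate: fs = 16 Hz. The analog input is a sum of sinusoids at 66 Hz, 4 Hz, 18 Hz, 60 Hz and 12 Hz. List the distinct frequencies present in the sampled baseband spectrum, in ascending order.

2 Hz, 4 Hz

fs/2 = 8 Hz.
66 Hz mod fs = 2 Hz.
2 Hz ≤ fs/2 = 8 Hz, appears at 2 Hz.
4 Hz ≤ fs/2 = 8 Hz, passes unchanged.
18 Hz mod fs = 2 Hz.
2 Hz ≤ fs/2 = 8 Hz, appears at 2 Hz.
60 Hz mod fs = 12 Hz.
12 Hz > fs/2 = 8 Hz, folds to fs − 12 Hz = 4 Hz.
12 Hz > fs/2 = 8 Hz, folds to fs − 12 Hz = 4 Hz.
Distinct values: {2 Hz, 4 Hz}.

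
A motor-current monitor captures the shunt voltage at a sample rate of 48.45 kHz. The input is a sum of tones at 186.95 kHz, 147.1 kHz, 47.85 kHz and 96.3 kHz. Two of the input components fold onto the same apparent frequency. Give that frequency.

fs/2 = 24.225 kHz.
186.95 kHz mod fs = 41.6 kHz.
41.6 kHz > fs/2 = 24.225 kHz, folds to fs − 41.6 kHz = 6.85 kHz.
147.1 kHz mod fs = 1.75 kHz.
1.75 kHz ≤ fs/2 = 24.225 kHz, appears at 1.75 kHz.
47.85 kHz > fs/2 = 24.225 kHz, folds to fs − 47.85 kHz = 0.6 kHz.
96.3 kHz mod fs = 47.85 kHz.
47.85 kHz > fs/2 = 24.225 kHz, folds to fs − 47.85 kHz = 0.6 kHz.
47.85 kHz and 96.3 kHz both map to 0.6 kHz.

0.6 kHz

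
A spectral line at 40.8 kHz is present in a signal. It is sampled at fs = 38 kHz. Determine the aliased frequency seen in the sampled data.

40.8 kHz mod fs = 2.8 kHz.
2.8 kHz ≤ fs/2 = 19 kHz, appears at 2.8 kHz.

2.8 kHz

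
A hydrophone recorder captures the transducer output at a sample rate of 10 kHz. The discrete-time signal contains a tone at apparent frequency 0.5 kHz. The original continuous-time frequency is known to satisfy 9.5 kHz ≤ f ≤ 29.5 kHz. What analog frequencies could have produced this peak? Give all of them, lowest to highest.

Frequencies that alias to 0.5 kHz are k·fs ± 0.5 kHz for integer k ≥ 0.
k=0: 0.5 kHz.
k=1: 9.5 kHz, 10.5 kHz.
k=2: 19.5 kHz, 20.5 kHz.
k=3: 29.5 kHz, 30.5 kHz.
k=4: 39.5 kHz, 40.5 kHz.
Within [9.5 kHz, 29.5 kHz]: 9.5 kHz, 10.5 kHz, 19.5 kHz, 20.5 kHz, 29.5 kHz.

9.5 kHz, 10.5 kHz, 19.5 kHz, 20.5 kHz, 29.5 kHz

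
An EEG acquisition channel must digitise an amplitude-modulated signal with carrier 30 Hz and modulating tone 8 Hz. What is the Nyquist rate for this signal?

AM sidebands sit at fc ± fm = 22 Hz and 38 Hz.
Highest-frequency component: 38 Hz.
Nyquist rate = 2 × 38 Hz = 76 Hz.

76 Hz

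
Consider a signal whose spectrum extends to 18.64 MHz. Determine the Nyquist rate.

Nyquist rate = 2 × 18.64 MHz = 37.28 MHz.

37.28 MHz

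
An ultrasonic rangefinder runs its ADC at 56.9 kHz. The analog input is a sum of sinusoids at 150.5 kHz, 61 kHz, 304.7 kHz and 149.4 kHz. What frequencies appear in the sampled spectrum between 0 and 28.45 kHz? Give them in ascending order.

4.1 kHz, 20.2 kHz, 21.3 kHz

fs/2 = 28.45 kHz.
150.5 kHz mod fs = 36.7 kHz.
36.7 kHz > fs/2 = 28.45 kHz, folds to fs − 36.7 kHz = 20.2 kHz.
61 kHz mod fs = 4.1 kHz.
4.1 kHz ≤ fs/2 = 28.45 kHz, appears at 4.1 kHz.
304.7 kHz mod fs = 20.2 kHz.
20.2 kHz ≤ fs/2 = 28.45 kHz, appears at 20.2 kHz.
149.4 kHz mod fs = 35.6 kHz.
35.6 kHz > fs/2 = 28.45 kHz, folds to fs − 35.6 kHz = 21.3 kHz.
Distinct values: {4.1 kHz, 20.2 kHz, 21.3 kHz}.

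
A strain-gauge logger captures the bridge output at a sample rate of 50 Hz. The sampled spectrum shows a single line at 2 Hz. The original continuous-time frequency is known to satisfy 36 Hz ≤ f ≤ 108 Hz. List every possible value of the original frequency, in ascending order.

Frequencies that alias to 2 Hz are k·fs ± 2 Hz for integer k ≥ 0.
k=0: 2 Hz.
k=1: 48 Hz, 52 Hz.
k=2: 98 Hz, 102 Hz.
k=3: 148 Hz, 152 Hz.
Within [36 Hz, 108 Hz]: 48 Hz, 52 Hz, 98 Hz, 102 Hz.

48 Hz, 52 Hz, 98 Hz, 102 Hz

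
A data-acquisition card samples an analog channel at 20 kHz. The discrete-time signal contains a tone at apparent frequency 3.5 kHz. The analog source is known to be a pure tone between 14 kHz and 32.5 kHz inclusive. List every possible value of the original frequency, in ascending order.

16.5 kHz, 23.5 kHz

Frequencies that alias to 3.5 kHz are k·fs ± 3.5 kHz for integer k ≥ 0.
k=0: 3.5 kHz.
k=1: 16.5 kHz, 23.5 kHz.
k=2: 36.5 kHz, 43.5 kHz.
Within [14 kHz, 32.5 kHz]: 16.5 kHz, 23.5 kHz.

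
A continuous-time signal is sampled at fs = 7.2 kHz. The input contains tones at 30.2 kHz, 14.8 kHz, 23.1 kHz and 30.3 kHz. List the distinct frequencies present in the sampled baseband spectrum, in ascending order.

0.4 kHz, 1.4 kHz, 1.5 kHz

fs/2 = 3.6 kHz.
30.2 kHz mod fs = 1.4 kHz.
1.4 kHz ≤ fs/2 = 3.6 kHz, appears at 1.4 kHz.
14.8 kHz mod fs = 0.4 kHz.
0.4 kHz ≤ fs/2 = 3.6 kHz, appears at 0.4 kHz.
23.1 kHz mod fs = 1.5 kHz.
1.5 kHz ≤ fs/2 = 3.6 kHz, appears at 1.5 kHz.
30.3 kHz mod fs = 1.5 kHz.
1.5 kHz ≤ fs/2 = 3.6 kHz, appears at 1.5 kHz.
Distinct values: {0.4 kHz, 1.4 kHz, 1.5 kHz}.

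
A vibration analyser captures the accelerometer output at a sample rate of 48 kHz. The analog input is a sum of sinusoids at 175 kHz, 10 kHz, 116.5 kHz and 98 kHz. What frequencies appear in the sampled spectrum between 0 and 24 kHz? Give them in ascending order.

2 kHz, 10 kHz, 17 kHz, 20.5 kHz

fs/2 = 24 kHz.
175 kHz mod fs = 31 kHz.
31 kHz > fs/2 = 24 kHz, folds to fs − 31 kHz = 17 kHz.
10 kHz ≤ fs/2 = 24 kHz, passes unchanged.
116.5 kHz mod fs = 20.5 kHz.
20.5 kHz ≤ fs/2 = 24 kHz, appears at 20.5 kHz.
98 kHz mod fs = 2 kHz.
2 kHz ≤ fs/2 = 24 kHz, appears at 2 kHz.
Distinct values: {2 kHz, 10 kHz, 17 kHz, 20.5 kHz}.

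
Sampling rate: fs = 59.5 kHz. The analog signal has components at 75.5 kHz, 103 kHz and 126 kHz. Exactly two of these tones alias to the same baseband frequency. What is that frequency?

fs/2 = 29.75 kHz.
75.5 kHz mod fs = 16 kHz.
16 kHz ≤ fs/2 = 29.75 kHz, appears at 16 kHz.
103 kHz mod fs = 43.5 kHz.
43.5 kHz > fs/2 = 29.75 kHz, folds to fs − 43.5 kHz = 16 kHz.
126 kHz mod fs = 7 kHz.
7 kHz ≤ fs/2 = 29.75 kHz, appears at 7 kHz.
75.5 kHz and 103 kHz both map to 16 kHz.

16 kHz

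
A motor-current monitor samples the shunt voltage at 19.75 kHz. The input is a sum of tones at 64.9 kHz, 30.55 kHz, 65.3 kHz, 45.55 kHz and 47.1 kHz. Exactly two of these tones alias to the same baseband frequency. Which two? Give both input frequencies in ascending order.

fs/2 = 9.875 kHz.
64.9 kHz mod fs = 5.65 kHz.
5.65 kHz ≤ fs/2 = 9.875 kHz, appears at 5.65 kHz.
30.55 kHz mod fs = 10.8 kHz.
10.8 kHz > fs/2 = 9.875 kHz, folds to fs − 10.8 kHz = 8.95 kHz.
65.3 kHz mod fs = 6.05 kHz.
6.05 kHz ≤ fs/2 = 9.875 kHz, appears at 6.05 kHz.
45.55 kHz mod fs = 6.05 kHz.
6.05 kHz ≤ fs/2 = 9.875 kHz, appears at 6.05 kHz.
47.1 kHz mod fs = 7.6 kHz.
7.6 kHz ≤ fs/2 = 9.875 kHz, appears at 7.6 kHz.
45.55 kHz and 65.3 kHz both map to 6.05 kHz.

45.55 kHz, 65.3 kHz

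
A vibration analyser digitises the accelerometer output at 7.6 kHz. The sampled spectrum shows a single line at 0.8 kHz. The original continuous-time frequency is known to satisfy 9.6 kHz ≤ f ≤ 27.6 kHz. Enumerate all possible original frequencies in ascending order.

14.4 kHz, 16 kHz, 22 kHz, 23.6 kHz

Frequencies that alias to 0.8 kHz are k·fs ± 0.8 kHz for integer k ≥ 0.
k=0: 0.8 kHz.
k=1: 6.8 kHz, 8.4 kHz.
k=2: 14.4 kHz, 16 kHz.
k=3: 22 kHz, 23.6 kHz.
k=4: 29.6 kHz, 31.2 kHz.
Within [9.6 kHz, 27.6 kHz]: 14.4 kHz, 16 kHz, 22 kHz, 23.6 kHz.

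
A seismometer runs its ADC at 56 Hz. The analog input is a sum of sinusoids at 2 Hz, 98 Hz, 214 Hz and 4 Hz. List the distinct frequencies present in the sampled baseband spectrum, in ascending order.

2 Hz, 4 Hz, 10 Hz, 14 Hz

fs/2 = 28 Hz.
2 Hz ≤ fs/2 = 28 Hz, passes unchanged.
98 Hz mod fs = 42 Hz.
42 Hz > fs/2 = 28 Hz, folds to fs − 42 Hz = 14 Hz.
214 Hz mod fs = 46 Hz.
46 Hz > fs/2 = 28 Hz, folds to fs − 46 Hz = 10 Hz.
4 Hz ≤ fs/2 = 28 Hz, passes unchanged.
Distinct values: {2 Hz, 4 Hz, 10 Hz, 14 Hz}.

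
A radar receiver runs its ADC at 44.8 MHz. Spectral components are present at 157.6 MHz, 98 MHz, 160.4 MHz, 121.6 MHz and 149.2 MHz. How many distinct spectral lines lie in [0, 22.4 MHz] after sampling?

fs/2 = 22.4 MHz.
157.6 MHz mod fs = 23.2 MHz.
23.2 MHz > fs/2 = 22.4 MHz, folds to fs − 23.2 MHz = 21.6 MHz.
98 MHz mod fs = 8.4 MHz.
8.4 MHz ≤ fs/2 = 22.4 MHz, appears at 8.4 MHz.
160.4 MHz mod fs = 26 MHz.
26 MHz > fs/2 = 22.4 MHz, folds to fs − 26 MHz = 18.8 MHz.
121.6 MHz mod fs = 32 MHz.
32 MHz > fs/2 = 22.4 MHz, folds to fs − 32 MHz = 12.8 MHz.
149.2 MHz mod fs = 14.8 MHz.
14.8 MHz ≤ fs/2 = 22.4 MHz, appears at 14.8 MHz.
Distinct values: {8.4 MHz, 12.8 MHz, 14.8 MHz, 18.8 MHz, 21.6 MHz} → 5.

5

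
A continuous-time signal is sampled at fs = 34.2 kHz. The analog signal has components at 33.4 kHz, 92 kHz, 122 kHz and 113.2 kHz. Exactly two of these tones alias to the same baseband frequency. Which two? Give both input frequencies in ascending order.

fs/2 = 17.1 kHz.
33.4 kHz > fs/2 = 17.1 kHz, folds to fs − 33.4 kHz = 0.8 kHz.
92 kHz mod fs = 23.6 kHz.
23.6 kHz > fs/2 = 17.1 kHz, folds to fs − 23.6 kHz = 10.6 kHz.
122 kHz mod fs = 19.4 kHz.
19.4 kHz > fs/2 = 17.1 kHz, folds to fs − 19.4 kHz = 14.8 kHz.
113.2 kHz mod fs = 10.6 kHz.
10.6 kHz ≤ fs/2 = 17.1 kHz, appears at 10.6 kHz.
92 kHz and 113.2 kHz both map to 10.6 kHz.

92 kHz, 113.2 kHz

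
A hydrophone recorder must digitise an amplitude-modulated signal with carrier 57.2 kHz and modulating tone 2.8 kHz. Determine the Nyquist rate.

120 kHz

AM sidebands sit at fc ± fm = 54.4 kHz and 60 kHz.
Highest-frequency component: 60 kHz.
Nyquist rate = 2 × 60 kHz = 120 kHz.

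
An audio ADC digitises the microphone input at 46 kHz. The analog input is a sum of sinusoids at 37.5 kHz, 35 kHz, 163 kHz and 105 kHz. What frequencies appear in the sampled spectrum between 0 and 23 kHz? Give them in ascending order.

8.5 kHz, 11 kHz, 13 kHz, 21 kHz

fs/2 = 23 kHz.
37.5 kHz > fs/2 = 23 kHz, folds to fs − 37.5 kHz = 8.5 kHz.
35 kHz > fs/2 = 23 kHz, folds to fs − 35 kHz = 11 kHz.
163 kHz mod fs = 25 kHz.
25 kHz > fs/2 = 23 kHz, folds to fs − 25 kHz = 21 kHz.
105 kHz mod fs = 13 kHz.
13 kHz ≤ fs/2 = 23 kHz, appears at 13 kHz.
Distinct values: {8.5 kHz, 11 kHz, 13 kHz, 21 kHz}.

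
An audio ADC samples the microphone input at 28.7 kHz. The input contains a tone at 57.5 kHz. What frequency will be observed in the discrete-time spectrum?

57.5 kHz mod fs = 0.1 kHz.
0.1 kHz ≤ fs/2 = 14.35 kHz, appears at 0.1 kHz.

0.1 kHz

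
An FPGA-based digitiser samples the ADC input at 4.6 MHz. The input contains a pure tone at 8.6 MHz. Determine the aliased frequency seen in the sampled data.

0.6 MHz

8.6 MHz mod fs = 4 MHz.
4 MHz > fs/2 = 2.3 MHz, folds to fs − 4 MHz = 0.6 MHz.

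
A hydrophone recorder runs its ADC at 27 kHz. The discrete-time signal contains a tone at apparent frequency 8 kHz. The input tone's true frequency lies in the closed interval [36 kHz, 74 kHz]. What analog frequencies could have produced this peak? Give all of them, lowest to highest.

Frequencies that alias to 8 kHz are k·fs ± 8 kHz for integer k ≥ 0.
k=0: 8 kHz.
k=1: 19 kHz, 35 kHz.
k=2: 46 kHz, 62 kHz.
k=3: 73 kHz, 89 kHz.
k=4: 100 kHz, 116 kHz.
Within [36 kHz, 74 kHz]: 46 kHz, 62 kHz, 73 kHz.

46 kHz, 62 kHz, 73 kHz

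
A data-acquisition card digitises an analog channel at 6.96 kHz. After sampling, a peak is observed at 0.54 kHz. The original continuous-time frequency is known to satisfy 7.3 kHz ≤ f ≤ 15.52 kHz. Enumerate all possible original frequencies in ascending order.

7.5 kHz, 13.38 kHz, 14.46 kHz

Frequencies that alias to 0.54 kHz are k·fs ± 0.54 kHz for integer k ≥ 0.
k=0: 0.54 kHz.
k=1: 6.42 kHz, 7.5 kHz.
k=2: 13.38 kHz, 14.46 kHz.
k=3: 20.34 kHz, 21.42 kHz.
Within [7.3 kHz, 15.52 kHz]: 7.5 kHz, 13.38 kHz, 14.46 kHz.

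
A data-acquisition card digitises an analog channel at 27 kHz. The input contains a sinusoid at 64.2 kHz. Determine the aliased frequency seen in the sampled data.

10.2 kHz

64.2 kHz mod fs = 10.2 kHz.
10.2 kHz ≤ fs/2 = 13.5 kHz, appears at 10.2 kHz.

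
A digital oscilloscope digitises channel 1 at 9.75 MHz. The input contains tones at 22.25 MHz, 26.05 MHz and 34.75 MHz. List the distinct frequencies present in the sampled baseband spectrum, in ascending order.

fs/2 = 4.875 MHz.
22.25 MHz mod fs = 2.75 MHz.
2.75 MHz ≤ fs/2 = 4.875 MHz, appears at 2.75 MHz.
26.05 MHz mod fs = 6.55 MHz.
6.55 MHz > fs/2 = 4.875 MHz, folds to fs − 6.55 MHz = 3.2 MHz.
34.75 MHz mod fs = 5.5 MHz.
5.5 MHz > fs/2 = 4.875 MHz, folds to fs − 5.5 MHz = 4.25 MHz.
Distinct values: {2.75 MHz, 3.2 MHz, 4.25 MHz}.

2.75 MHz, 3.2 MHz, 4.25 MHz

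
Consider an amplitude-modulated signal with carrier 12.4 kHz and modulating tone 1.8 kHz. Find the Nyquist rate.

28.4 kHz

AM sidebands sit at fc ± fm = 10.6 kHz and 14.2 kHz.
Highest-frequency component: 14.2 kHz.
Nyquist rate = 2 × 14.2 kHz = 28.4 kHz.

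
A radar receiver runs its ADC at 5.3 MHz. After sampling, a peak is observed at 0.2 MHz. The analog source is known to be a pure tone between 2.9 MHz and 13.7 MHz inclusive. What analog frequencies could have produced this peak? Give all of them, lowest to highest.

5.1 MHz, 5.5 MHz, 10.4 MHz, 10.8 MHz

Frequencies that alias to 0.2 MHz are k·fs ± 0.2 MHz for integer k ≥ 0.
k=0: 0.2 MHz.
k=1: 5.1 MHz, 5.5 MHz.
k=2: 10.4 MHz, 10.8 MHz.
k=3: 15.7 MHz, 16.1 MHz.
Within [2.9 MHz, 13.7 MHz]: 5.1 MHz, 5.5 MHz, 10.4 MHz, 10.8 MHz.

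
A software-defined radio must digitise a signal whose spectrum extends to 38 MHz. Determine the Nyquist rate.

Nyquist rate = 2 × 38 MHz = 76 MHz.

76 MHz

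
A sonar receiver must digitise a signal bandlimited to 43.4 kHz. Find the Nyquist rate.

86.8 kHz

Nyquist rate = 2 × 43.4 kHz = 86.8 kHz.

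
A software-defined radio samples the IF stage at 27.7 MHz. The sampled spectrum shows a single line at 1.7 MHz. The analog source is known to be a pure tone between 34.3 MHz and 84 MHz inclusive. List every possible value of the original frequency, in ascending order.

Frequencies that alias to 1.7 MHz are k·fs ± 1.7 MHz for integer k ≥ 0.
k=0: 1.7 MHz.
k=1: 26 MHz, 29.4 MHz.
k=2: 53.7 MHz, 57.1 MHz.
k=3: 81.4 MHz, 84.8 MHz.
k=4: 109.1 MHz, 112.5 MHz.
Within [34.3 MHz, 84 MHz]: 53.7 MHz, 57.1 MHz, 81.4 MHz.

53.7 MHz, 57.1 MHz, 81.4 MHz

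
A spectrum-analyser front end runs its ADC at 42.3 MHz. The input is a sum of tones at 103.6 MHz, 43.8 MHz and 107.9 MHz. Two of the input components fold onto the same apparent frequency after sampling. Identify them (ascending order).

103.6 MHz, 107.9 MHz

fs/2 = 21.15 MHz.
103.6 MHz mod fs = 19 MHz.
19 MHz ≤ fs/2 = 21.15 MHz, appears at 19 MHz.
43.8 MHz mod fs = 1.5 MHz.
1.5 MHz ≤ fs/2 = 21.15 MHz, appears at 1.5 MHz.
107.9 MHz mod fs = 23.3 MHz.
23.3 MHz > fs/2 = 21.15 MHz, folds to fs − 23.3 MHz = 19 MHz.
103.6 MHz and 107.9 MHz both map to 19 MHz.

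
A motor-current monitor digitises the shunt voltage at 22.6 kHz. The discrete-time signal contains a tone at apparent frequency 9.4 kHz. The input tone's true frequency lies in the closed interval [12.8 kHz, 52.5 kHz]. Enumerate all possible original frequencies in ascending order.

13.2 kHz, 32 kHz, 35.8 kHz

Frequencies that alias to 9.4 kHz are k·fs ± 9.4 kHz for integer k ≥ 0.
k=0: 9.4 kHz.
k=1: 13.2 kHz, 32 kHz.
k=2: 35.8 kHz, 54.6 kHz.
k=3: 58.4 kHz, 77.2 kHz.
Within [12.8 kHz, 52.5 kHz]: 13.2 kHz, 32 kHz, 35.8 kHz.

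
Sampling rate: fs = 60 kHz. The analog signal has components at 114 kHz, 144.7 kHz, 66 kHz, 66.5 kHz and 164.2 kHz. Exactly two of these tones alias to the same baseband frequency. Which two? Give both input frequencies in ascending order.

fs/2 = 30 kHz.
114 kHz mod fs = 54 kHz.
54 kHz > fs/2 = 30 kHz, folds to fs − 54 kHz = 6 kHz.
144.7 kHz mod fs = 24.7 kHz.
24.7 kHz ≤ fs/2 = 30 kHz, appears at 24.7 kHz.
66 kHz mod fs = 6 kHz.
6 kHz ≤ fs/2 = 30 kHz, appears at 6 kHz.
66.5 kHz mod fs = 6.5 kHz.
6.5 kHz ≤ fs/2 = 30 kHz, appears at 6.5 kHz.
164.2 kHz mod fs = 44.2 kHz.
44.2 kHz > fs/2 = 30 kHz, folds to fs − 44.2 kHz = 15.8 kHz.
66 kHz and 114 kHz both map to 6 kHz.

66 kHz, 114 kHz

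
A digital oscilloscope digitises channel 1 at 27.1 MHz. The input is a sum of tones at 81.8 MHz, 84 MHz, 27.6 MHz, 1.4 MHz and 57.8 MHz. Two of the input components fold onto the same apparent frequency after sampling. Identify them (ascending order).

fs/2 = 13.55 MHz.
81.8 MHz mod fs = 0.5 MHz.
0.5 MHz ≤ fs/2 = 13.55 MHz, appears at 0.5 MHz.
84 MHz mod fs = 2.7 MHz.
2.7 MHz ≤ fs/2 = 13.55 MHz, appears at 2.7 MHz.
27.6 MHz mod fs = 0.5 MHz.
0.5 MHz ≤ fs/2 = 13.55 MHz, appears at 0.5 MHz.
1.4 MHz ≤ fs/2 = 13.55 MHz, passes unchanged.
57.8 MHz mod fs = 3.6 MHz.
3.6 MHz ≤ fs/2 = 13.55 MHz, appears at 3.6 MHz.
27.6 MHz and 81.8 MHz both map to 0.5 MHz.

27.6 MHz, 81.8 MHz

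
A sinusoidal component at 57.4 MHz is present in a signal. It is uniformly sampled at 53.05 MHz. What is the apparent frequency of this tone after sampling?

4.35 MHz

57.4 MHz mod fs = 4.35 MHz.
4.35 MHz ≤ fs/2 = 26.525 MHz, appears at 4.35 MHz.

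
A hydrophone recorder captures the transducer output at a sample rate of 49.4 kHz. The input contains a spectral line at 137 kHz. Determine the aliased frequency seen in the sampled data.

137 kHz mod fs = 38.2 kHz.
38.2 kHz > fs/2 = 24.7 kHz, folds to fs − 38.2 kHz = 11.2 kHz.

11.2 kHz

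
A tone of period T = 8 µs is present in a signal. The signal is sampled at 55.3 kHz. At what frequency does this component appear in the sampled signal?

14.4 kHz

T = 8 µs → f = 1/T = 125 kHz.
125 kHz mod fs = 14.4 kHz.
14.4 kHz ≤ fs/2 = 27.65 kHz, appears at 14.4 kHz.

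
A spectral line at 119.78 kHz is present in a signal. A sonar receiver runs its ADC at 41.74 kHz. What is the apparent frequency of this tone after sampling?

5.44 kHz

119.78 kHz mod fs = 36.3 kHz.
36.3 kHz > fs/2 = 20.87 kHz, folds to fs − 36.3 kHz = 5.44 kHz.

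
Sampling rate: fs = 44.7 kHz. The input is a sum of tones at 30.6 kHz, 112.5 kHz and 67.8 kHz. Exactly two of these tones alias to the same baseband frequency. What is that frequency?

21.6 kHz

fs/2 = 22.35 kHz.
30.6 kHz > fs/2 = 22.35 kHz, folds to fs − 30.6 kHz = 14.1 kHz.
112.5 kHz mod fs = 23.1 kHz.
23.1 kHz > fs/2 = 22.35 kHz, folds to fs − 23.1 kHz = 21.6 kHz.
67.8 kHz mod fs = 23.1 kHz.
23.1 kHz > fs/2 = 22.35 kHz, folds to fs − 23.1 kHz = 21.6 kHz.
67.8 kHz and 112.5 kHz both map to 21.6 kHz.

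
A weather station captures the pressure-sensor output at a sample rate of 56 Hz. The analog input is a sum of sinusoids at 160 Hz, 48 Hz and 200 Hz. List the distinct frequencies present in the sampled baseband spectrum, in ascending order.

8 Hz, 24 Hz

fs/2 = 28 Hz.
160 Hz mod fs = 48 Hz.
48 Hz > fs/2 = 28 Hz, folds to fs − 48 Hz = 8 Hz.
48 Hz > fs/2 = 28 Hz, folds to fs − 48 Hz = 8 Hz.
200 Hz mod fs = 32 Hz.
32 Hz > fs/2 = 28 Hz, folds to fs − 32 Hz = 24 Hz.
Distinct values: {8 Hz, 24 Hz}.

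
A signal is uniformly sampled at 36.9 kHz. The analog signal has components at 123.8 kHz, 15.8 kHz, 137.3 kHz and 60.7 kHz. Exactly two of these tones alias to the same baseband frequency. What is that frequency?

fs/2 = 18.45 kHz.
123.8 kHz mod fs = 13.1 kHz.
13.1 kHz ≤ fs/2 = 18.45 kHz, appears at 13.1 kHz.
15.8 kHz ≤ fs/2 = 18.45 kHz, passes unchanged.
137.3 kHz mod fs = 26.6 kHz.
26.6 kHz > fs/2 = 18.45 kHz, folds to fs − 26.6 kHz = 10.3 kHz.
60.7 kHz mod fs = 23.8 kHz.
23.8 kHz > fs/2 = 18.45 kHz, folds to fs − 23.8 kHz = 13.1 kHz.
60.7 kHz and 123.8 kHz both map to 13.1 kHz.

13.1 kHz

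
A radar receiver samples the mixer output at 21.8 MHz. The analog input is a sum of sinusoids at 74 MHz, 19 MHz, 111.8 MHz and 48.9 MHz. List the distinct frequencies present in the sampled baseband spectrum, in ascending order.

2.8 MHz, 5.3 MHz, 8.6 MHz

fs/2 = 10.9 MHz.
74 MHz mod fs = 8.6 MHz.
8.6 MHz ≤ fs/2 = 10.9 MHz, appears at 8.6 MHz.
19 MHz > fs/2 = 10.9 MHz, folds to fs − 19 MHz = 2.8 MHz.
111.8 MHz mod fs = 2.8 MHz.
2.8 MHz ≤ fs/2 = 10.9 MHz, appears at 2.8 MHz.
48.9 MHz mod fs = 5.3 MHz.
5.3 MHz ≤ fs/2 = 10.9 MHz, appears at 5.3 MHz.
Distinct values: {2.8 MHz, 5.3 MHz, 8.6 MHz}.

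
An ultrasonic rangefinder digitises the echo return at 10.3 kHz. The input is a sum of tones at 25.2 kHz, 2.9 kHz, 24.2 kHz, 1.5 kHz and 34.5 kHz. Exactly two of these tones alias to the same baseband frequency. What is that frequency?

fs/2 = 5.15 kHz.
25.2 kHz mod fs = 4.6 kHz.
4.6 kHz ≤ fs/2 = 5.15 kHz, appears at 4.6 kHz.
2.9 kHz ≤ fs/2 = 5.15 kHz, passes unchanged.
24.2 kHz mod fs = 3.6 kHz.
3.6 kHz ≤ fs/2 = 5.15 kHz, appears at 3.6 kHz.
1.5 kHz ≤ fs/2 = 5.15 kHz, passes unchanged.
34.5 kHz mod fs = 3.6 kHz.
3.6 kHz ≤ fs/2 = 5.15 kHz, appears at 3.6 kHz.
24.2 kHz and 34.5 kHz both map to 3.6 kHz.

3.6 kHz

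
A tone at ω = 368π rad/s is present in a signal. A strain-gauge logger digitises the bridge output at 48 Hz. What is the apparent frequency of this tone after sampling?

ω = 368π rad/s → f = ω/(2π) = 184 Hz.
184 Hz mod fs = 40 Hz.
40 Hz > fs/2 = 24 Hz, folds to fs − 40 Hz = 8 Hz.

8 Hz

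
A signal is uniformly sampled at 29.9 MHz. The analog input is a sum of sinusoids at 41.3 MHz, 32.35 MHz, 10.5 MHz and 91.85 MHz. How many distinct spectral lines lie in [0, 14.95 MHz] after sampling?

fs/2 = 14.95 MHz.
41.3 MHz mod fs = 11.4 MHz.
11.4 MHz ≤ fs/2 = 14.95 MHz, appears at 11.4 MHz.
32.35 MHz mod fs = 2.45 MHz.
2.45 MHz ≤ fs/2 = 14.95 MHz, appears at 2.45 MHz.
10.5 MHz ≤ fs/2 = 14.95 MHz, passes unchanged.
91.85 MHz mod fs = 2.15 MHz.
2.15 MHz ≤ fs/2 = 14.95 MHz, appears at 2.15 MHz.
Distinct values: {2.15 MHz, 2.45 MHz, 10.5 MHz, 11.4 MHz} → 4.

4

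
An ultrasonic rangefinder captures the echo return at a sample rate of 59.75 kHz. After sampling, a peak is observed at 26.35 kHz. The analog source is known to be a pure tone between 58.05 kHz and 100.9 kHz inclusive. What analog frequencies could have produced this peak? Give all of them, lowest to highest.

Frequencies that alias to 26.35 kHz are k·fs ± 26.35 kHz for integer k ≥ 0.
k=0: 26.35 kHz.
k=1: 33.4 kHz, 86.1 kHz.
k=2: 93.15 kHz, 145.85 kHz.
k=3: 152.9 kHz, 205.6 kHz.
Within [58.05 kHz, 100.9 kHz]: 86.1 kHz, 93.15 kHz.

86.1 kHz, 93.15 kHz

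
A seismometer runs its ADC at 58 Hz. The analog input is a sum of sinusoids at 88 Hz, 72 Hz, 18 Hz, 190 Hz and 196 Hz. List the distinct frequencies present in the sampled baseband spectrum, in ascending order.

fs/2 = 29 Hz.
88 Hz mod fs = 30 Hz.
30 Hz > fs/2 = 29 Hz, folds to fs − 30 Hz = 28 Hz.
72 Hz mod fs = 14 Hz.
14 Hz ≤ fs/2 = 29 Hz, appears at 14 Hz.
18 Hz ≤ fs/2 = 29 Hz, passes unchanged.
190 Hz mod fs = 16 Hz.
16 Hz ≤ fs/2 = 29 Hz, appears at 16 Hz.
196 Hz mod fs = 22 Hz.
22 Hz ≤ fs/2 = 29 Hz, appears at 22 Hz.
Distinct values: {14 Hz, 16 Hz, 18 Hz, 22 Hz, 28 Hz}.

14 Hz, 16 Hz, 18 Hz, 22 Hz, 28 Hz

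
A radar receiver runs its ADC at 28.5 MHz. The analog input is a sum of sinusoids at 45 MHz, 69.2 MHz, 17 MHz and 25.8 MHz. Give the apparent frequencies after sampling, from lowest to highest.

2.7 MHz, 11.5 MHz, 12 MHz, 12.2 MHz

fs/2 = 14.25 MHz.
45 MHz mod fs = 16.5 MHz.
16.5 MHz > fs/2 = 14.25 MHz, folds to fs − 16.5 MHz = 12 MHz.
69.2 MHz mod fs = 12.2 MHz.
12.2 MHz ≤ fs/2 = 14.25 MHz, appears at 12.2 MHz.
17 MHz > fs/2 = 14.25 MHz, folds to fs − 17 MHz = 11.5 MHz.
25.8 MHz > fs/2 = 14.25 MHz, folds to fs − 25.8 MHz = 2.7 MHz.
Distinct values: {2.7 MHz, 11.5 MHz, 12 MHz, 12.2 MHz}.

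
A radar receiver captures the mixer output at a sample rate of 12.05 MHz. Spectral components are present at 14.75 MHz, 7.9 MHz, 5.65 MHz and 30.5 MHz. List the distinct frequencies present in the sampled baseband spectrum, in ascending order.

2.7 MHz, 4.15 MHz, 5.65 MHz

fs/2 = 6.025 MHz.
14.75 MHz mod fs = 2.7 MHz.
2.7 MHz ≤ fs/2 = 6.025 MHz, appears at 2.7 MHz.
7.9 MHz > fs/2 = 6.025 MHz, folds to fs − 7.9 MHz = 4.15 MHz.
5.65 MHz ≤ fs/2 = 6.025 MHz, passes unchanged.
30.5 MHz mod fs = 6.4 MHz.
6.4 MHz > fs/2 = 6.025 MHz, folds to fs − 6.4 MHz = 5.65 MHz.
Distinct values: {2.7 MHz, 4.15 MHz, 5.65 MHz}.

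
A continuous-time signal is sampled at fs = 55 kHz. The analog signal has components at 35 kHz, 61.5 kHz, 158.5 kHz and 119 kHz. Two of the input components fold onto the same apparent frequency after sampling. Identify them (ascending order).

61.5 kHz, 158.5 kHz

fs/2 = 27.5 kHz.
35 kHz > fs/2 = 27.5 kHz, folds to fs − 35 kHz = 20 kHz.
61.5 kHz mod fs = 6.5 kHz.
6.5 kHz ≤ fs/2 = 27.5 kHz, appears at 6.5 kHz.
158.5 kHz mod fs = 48.5 kHz.
48.5 kHz > fs/2 = 27.5 kHz, folds to fs − 48.5 kHz = 6.5 kHz.
119 kHz mod fs = 9 kHz.
9 kHz ≤ fs/2 = 27.5 kHz, appears at 9 kHz.
61.5 kHz and 158.5 kHz both map to 6.5 kHz.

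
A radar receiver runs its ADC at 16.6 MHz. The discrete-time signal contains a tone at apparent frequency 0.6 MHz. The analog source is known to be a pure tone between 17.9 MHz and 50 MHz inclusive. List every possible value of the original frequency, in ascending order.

32.6 MHz, 33.8 MHz, 49.2 MHz

Frequencies that alias to 0.6 MHz are k·fs ± 0.6 MHz for integer k ≥ 0.
k=0: 0.6 MHz.
k=1: 16 MHz, 17.2 MHz.
k=2: 32.6 MHz, 33.8 MHz.
k=3: 49.2 MHz, 50.4 MHz.
k=4: 65.8 MHz, 67 MHz.
Within [17.9 MHz, 50 MHz]: 32.6 MHz, 33.8 MHz, 49.2 MHz.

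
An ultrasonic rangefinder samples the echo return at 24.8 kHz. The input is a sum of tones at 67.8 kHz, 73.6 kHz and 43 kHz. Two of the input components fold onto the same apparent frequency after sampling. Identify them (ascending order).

43 kHz, 67.8 kHz

fs/2 = 12.4 kHz.
67.8 kHz mod fs = 18.2 kHz.
18.2 kHz > fs/2 = 12.4 kHz, folds to fs − 18.2 kHz = 6.6 kHz.
73.6 kHz mod fs = 24 kHz.
24 kHz > fs/2 = 12.4 kHz, folds to fs − 24 kHz = 0.8 kHz.
43 kHz mod fs = 18.2 kHz.
18.2 kHz > fs/2 = 12.4 kHz, folds to fs − 18.2 kHz = 6.6 kHz.
43 kHz and 67.8 kHz both map to 6.6 kHz.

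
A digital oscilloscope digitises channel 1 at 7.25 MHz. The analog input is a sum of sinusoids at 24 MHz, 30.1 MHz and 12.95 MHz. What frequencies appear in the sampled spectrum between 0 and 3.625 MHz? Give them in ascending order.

1.1 MHz, 1.55 MHz, 2.25 MHz

fs/2 = 3.625 MHz.
24 MHz mod fs = 2.25 MHz.
2.25 MHz ≤ fs/2 = 3.625 MHz, appears at 2.25 MHz.
30.1 MHz mod fs = 1.1 MHz.
1.1 MHz ≤ fs/2 = 3.625 MHz, appears at 1.1 MHz.
12.95 MHz mod fs = 5.7 MHz.
5.7 MHz > fs/2 = 3.625 MHz, folds to fs − 5.7 MHz = 1.55 MHz.
Distinct values: {1.1 MHz, 1.55 MHz, 2.25 MHz}.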